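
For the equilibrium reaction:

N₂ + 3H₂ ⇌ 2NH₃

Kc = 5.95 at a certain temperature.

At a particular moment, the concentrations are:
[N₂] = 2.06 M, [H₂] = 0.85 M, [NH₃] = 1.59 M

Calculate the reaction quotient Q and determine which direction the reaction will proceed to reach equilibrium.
Q = 1.998, Q < K, reaction proceeds forward (toward products)

Q = ([NH₃]^2) / ([N₂] × [H₂]^3)
  = ((1.59)^2) / ((2.06)·(0.85)^3) = 2.5281/1.2651 = 1.998
Since Q = 1.998 < Kc = 5.95, the reaction proceeds forward (toward products) to reach equilibrium.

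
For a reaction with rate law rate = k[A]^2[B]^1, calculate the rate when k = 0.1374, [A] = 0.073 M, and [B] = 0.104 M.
7.615e-05 M/s

rate = k·[A]^2·[B]^1 = 0.1374·(0.073)^2·(0.104)^1 = 0.1374·0.005329·0.104 = 7.615e-05 M/s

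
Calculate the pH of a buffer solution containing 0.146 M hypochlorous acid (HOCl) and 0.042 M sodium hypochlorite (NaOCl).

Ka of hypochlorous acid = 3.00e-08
pH = 6.98

pKa = -log(3.00e-08) = 7.52. pH = pKa + log([A⁻]/[HA]) = 7.52 + log(0.042/0.146)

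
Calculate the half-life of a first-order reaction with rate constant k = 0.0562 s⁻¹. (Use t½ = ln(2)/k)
12.33 s

t½ = ln(2)/k = 0.6931/0.0562 = 12.33 s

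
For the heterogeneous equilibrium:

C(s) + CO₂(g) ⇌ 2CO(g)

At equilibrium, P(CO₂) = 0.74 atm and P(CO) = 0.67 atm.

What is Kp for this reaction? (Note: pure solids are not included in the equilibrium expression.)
K_p = 0.607

Solid C is excluded.
Kp = P(CO)²/P(CO₂) = (0.67)²/0.74 = 0.4489/0.74 = 0.607.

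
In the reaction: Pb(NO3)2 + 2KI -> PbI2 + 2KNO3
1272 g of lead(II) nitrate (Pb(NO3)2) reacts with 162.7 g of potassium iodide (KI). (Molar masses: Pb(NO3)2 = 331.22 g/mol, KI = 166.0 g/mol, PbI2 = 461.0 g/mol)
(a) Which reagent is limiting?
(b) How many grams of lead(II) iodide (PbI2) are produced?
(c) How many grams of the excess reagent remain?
(a) KI, (b) 225.9 g, (c) 1110 g

Moles of Pb(NO3)2 = 1272 g ÷ 331.22 g/mol = 3.84035 mol
Moles of KI = 162.7 g ÷ 166.0 g/mol = 0.98012 mol
Moles ÷ coefficient: Pb(NO3)2: 3.84035/1 = 3.84, KI: 0.98012/2 = 0.4901
(a) KI has the smaller value, so KI is the limiting reagent.
(b) Moles of PbI2 = 0.98012 mol KI × (1/2) = 0.49006 mol; mass = 0.49006 mol × 461.0 g/mol = 225.9 g
(c) Pb(NO3)2 consumed = 0.98012 × (1/2) = 0.49006 mol; remaining = 3.84035 − 0.49006 = 3.35029 mol; mass = 3.35029 mol × 331.22 g/mol = 1110 g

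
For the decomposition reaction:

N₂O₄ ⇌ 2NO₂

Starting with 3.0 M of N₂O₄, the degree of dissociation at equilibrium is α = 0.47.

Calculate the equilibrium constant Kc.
K_c = 5.0015

x = α·[A]₀ = 0.47 × 3.0 = 1.41 M dissociated.
At eq: [N₂O₄] = 3.0 − 1.41 = 1.59 M; [NO₂] = 2x = 2.82 M.
Kc = [NO₂]²/[N₂O₄] = (2.82)²/1.59 = 5.002.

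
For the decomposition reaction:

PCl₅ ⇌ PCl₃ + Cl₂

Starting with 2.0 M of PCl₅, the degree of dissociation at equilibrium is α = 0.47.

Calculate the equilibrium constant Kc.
K_c = 0.8336

x = α·[A]₀ = 0.47 × 2.0 = 0.94 M dissociated.
At eq: [PCl₅] = 2.0 − 0.94 = 1.06 M; [PCl₃] = [Cl₂] = x = 0.94 M.
Kc = [PCl₃][Cl₂]/[PCl₅] = (0.94)²/1.06 = 0.8336.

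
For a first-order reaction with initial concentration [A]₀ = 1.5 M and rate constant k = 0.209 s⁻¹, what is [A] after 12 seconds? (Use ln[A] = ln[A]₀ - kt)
0.1221 M

ln[A] = ln[A]₀ - k·t = ln(1.5) - (0.209)·(12) = 0.4055 - 2.5080 = -2.1025
[A] = e^(-2.1025) = 0.1221 M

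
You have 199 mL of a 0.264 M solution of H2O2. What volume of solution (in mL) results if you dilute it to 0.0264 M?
Using M₁V₁ = M₂V₂:
0.264 × 199 = 0.0264 × V₂
V₂ = (0.264 × 199) / 0.0264 = 1990 mL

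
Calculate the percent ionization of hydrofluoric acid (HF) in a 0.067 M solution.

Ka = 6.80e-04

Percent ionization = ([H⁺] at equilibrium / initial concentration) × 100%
Percent ionization = 9.58%

Let x = [H⁺]. Ka = x²/(C - x) ⇒ x² + (6.80e-04)x - (6.80e-04)(0.067) = 0. x = 6.4184e-03. Percent = (6.4184e-03/0.067) × 100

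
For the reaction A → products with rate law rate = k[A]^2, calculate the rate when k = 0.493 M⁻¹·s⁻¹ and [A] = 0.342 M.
0.05766 M/s

rate = k·[A]^2 = 0.493·(0.342)^2 = 0.493·0.116964 = 0.05766 M/s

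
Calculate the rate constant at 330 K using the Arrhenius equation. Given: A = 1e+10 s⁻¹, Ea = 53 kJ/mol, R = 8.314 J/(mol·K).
4.08e+01 s⁻¹

k = A·exp(-Ea/(R·T)) = 1e+10·exp(-53000/(8.314·330)) = 1e+10·exp(-19.3175) = 1e+10·4.0785e-09 = 4.08e+01 s⁻¹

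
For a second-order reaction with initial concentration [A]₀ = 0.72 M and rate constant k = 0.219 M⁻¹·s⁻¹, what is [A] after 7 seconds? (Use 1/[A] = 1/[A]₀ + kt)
0.3422 M

1/[A] = 1/[A]₀ + k·t = 1/0.72 + (0.219)·(7) = 1.3889 + 1.5330 = 2.9219
[A] = 1/2.9219 = 0.3422 M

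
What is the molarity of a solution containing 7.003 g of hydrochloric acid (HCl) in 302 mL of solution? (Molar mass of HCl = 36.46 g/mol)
Moles of HCl = 7.003 g ÷ 36.46 g/mol = 0.192074 mol
Volume = 302 mL = 0.302 L
Molarity = 0.192074 mol ÷ 0.302 L = 0.636 M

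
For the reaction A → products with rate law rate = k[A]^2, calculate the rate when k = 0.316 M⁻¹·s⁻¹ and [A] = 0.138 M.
0.006018 M/s

rate = k·[A]^2 = 0.316·(0.138)^2 = 0.316·0.019044 = 0.006018 M/s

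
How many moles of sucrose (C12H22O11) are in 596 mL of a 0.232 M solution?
Moles = Molarity × Volume (L)
Moles = 0.232 M × 0.596 L = 0.1383 mol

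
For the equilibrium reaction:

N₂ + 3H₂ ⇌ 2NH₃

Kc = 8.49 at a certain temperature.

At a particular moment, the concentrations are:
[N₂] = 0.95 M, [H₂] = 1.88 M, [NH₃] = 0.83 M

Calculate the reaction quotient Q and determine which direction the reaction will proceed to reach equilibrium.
Q = 0.109, Q < K, reaction proceeds forward (toward products)

Q = ([NH₃]^2) / ([N₂] × [H₂]^3)
  = ((0.83)^2) / ((0.95)·(1.88)^3) = 0.6889/6.3124 = 0.1091
Since Q = 0.1091 < Kc = 8.49, the reaction proceeds forward (toward products) to reach equilibrium.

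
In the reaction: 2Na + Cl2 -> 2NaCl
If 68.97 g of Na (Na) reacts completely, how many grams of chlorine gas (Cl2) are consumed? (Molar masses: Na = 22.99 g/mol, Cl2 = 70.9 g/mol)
Moles of Na = 68.97 g ÷ 22.99 g/mol = 3 mol
Mole ratio: 1 mol Cl2 / 2 mol Na
Moles of Cl2 = 3 × (1/2) = 1.5 mol
Mass of Cl2 = 1.5 mol × 70.9 g/mol = 106.4 g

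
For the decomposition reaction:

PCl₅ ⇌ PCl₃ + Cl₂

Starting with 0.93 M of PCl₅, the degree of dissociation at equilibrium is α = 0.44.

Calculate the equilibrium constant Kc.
K_c = 0.3215

x = α·[A]₀ = 0.44 × 0.93 = 0.4092 M dissociated.
At eq: [PCl₅] = 0.93 − 0.4092 = 0.5208 M; [PCl₃] = [Cl₂] = x = 0.4092 M.
Kc = [PCl₃][Cl₂]/[PCl₅] = (0.4092)²/0.5208 = 0.3215.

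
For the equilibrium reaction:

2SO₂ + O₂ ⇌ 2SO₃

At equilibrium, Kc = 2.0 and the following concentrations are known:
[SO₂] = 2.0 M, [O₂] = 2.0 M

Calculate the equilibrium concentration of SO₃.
[SO₃] = 4.0000 M

Kc = ([SO₃]^2) / ([SO₂]^2 × [O₂]) = 2.0
[SO₃]^2 = Kc · (reactant terms)/(other product terms) = 2.0 · 8 / 1 = 16
[SO₃] = (16)^(1/2) = 4.0000 M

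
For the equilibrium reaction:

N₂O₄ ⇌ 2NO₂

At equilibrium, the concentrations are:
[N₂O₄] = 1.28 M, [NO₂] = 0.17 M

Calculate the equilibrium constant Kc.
K_c = 0.0226

Kc = ([NO₂]^2) / ([N₂O₄])
   = ((0.17)^2) / ((1.28))
   = 0.0289 / 1.28 = 0.0226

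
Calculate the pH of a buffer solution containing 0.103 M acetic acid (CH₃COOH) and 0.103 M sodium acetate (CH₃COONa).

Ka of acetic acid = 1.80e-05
pH = 4.74

pKa = -log(1.80e-05) = 4.74. pH = pKa + log([A⁻]/[HA]) = 4.74 + log(0.103/0.103)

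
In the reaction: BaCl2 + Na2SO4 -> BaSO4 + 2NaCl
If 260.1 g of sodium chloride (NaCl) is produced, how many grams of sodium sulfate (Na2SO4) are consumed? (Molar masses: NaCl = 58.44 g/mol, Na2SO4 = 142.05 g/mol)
Moles of NaCl = 260.1 g ÷ 58.44 g/mol = 4.45072 mol
Mole ratio: 1 mol Na2SO4 / 2 mol NaCl
Moles of Na2SO4 = 4.45072 × (1/2) = 2.22536 mol
Mass of Na2SO4 = 2.22536 mol × 142.05 g/mol = 316.1 g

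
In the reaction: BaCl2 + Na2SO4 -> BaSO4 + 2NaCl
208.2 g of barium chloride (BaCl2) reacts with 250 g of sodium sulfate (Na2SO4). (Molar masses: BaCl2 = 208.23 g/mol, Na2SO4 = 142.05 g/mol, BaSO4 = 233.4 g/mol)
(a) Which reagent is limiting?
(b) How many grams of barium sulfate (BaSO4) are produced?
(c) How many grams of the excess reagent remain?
(a) BaCl2, (b) 233.4 g, (c) 108 g

Moles of BaCl2 = 208.2 g ÷ 208.23 g/mol = 0.999856 mol
Moles of Na2SO4 = 250 g ÷ 142.05 g/mol = 1.75994 mol
Moles ÷ coefficient: BaCl2: 0.999856/1 = 0.9999, Na2SO4: 1.75994/1 = 1.76
(a) BaCl2 has the smaller value, so BaCl2 is the limiting reagent.
(b) Moles of BaSO4 = 0.999856 mol BaCl2 × (1/1) = 0.999856 mol; mass = 0.999856 mol × 233.4 g/mol = 233.4 g
(c) Na2SO4 consumed = 0.999856 × (1/1) = 0.999856 mol; remaining = 1.75994 − 0.999856 = 0.760088 mol; mass = 0.760088 mol × 142.05 g/mol = 108 g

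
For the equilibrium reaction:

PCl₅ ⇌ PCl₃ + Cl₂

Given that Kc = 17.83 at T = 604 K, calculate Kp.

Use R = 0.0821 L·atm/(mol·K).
K_p = 884.1612

Δn = (moles gaseous products) − (moles gaseous reactants) = 1
T = 604 K; RT = 0.0821 × 604 = 49.5884
Kp = Kc·(RT)^Δn = 17.83 × (49.5884)^1 = 17.83 × 49.5884 = 884.1612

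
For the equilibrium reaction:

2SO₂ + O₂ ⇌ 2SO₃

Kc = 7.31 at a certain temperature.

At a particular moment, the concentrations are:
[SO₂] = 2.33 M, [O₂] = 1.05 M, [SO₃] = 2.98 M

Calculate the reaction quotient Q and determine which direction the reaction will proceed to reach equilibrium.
Q = 1.558, Q < K, reaction proceeds forward (toward products)

Q = ([SO₃]^2) / ([SO₂]^2 × [O₂])
  = ((2.98)^2) / ((2.33)^2·(1.05)) = 8.8804/5.7003 = 1.558
Since Q = 1.558 < Kc = 7.31, the reaction proceeds forward (toward products) to reach equilibrium.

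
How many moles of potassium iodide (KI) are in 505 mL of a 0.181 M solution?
Moles = Molarity × Volume (L)
Moles = 0.181 M × 0.505 L = 0.09141 mol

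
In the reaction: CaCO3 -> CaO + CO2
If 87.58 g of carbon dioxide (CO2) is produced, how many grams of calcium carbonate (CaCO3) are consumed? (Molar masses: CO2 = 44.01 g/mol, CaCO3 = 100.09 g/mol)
Moles of CO2 = 87.58 g ÷ 44.01 g/mol = 1.99 mol
Mole ratio: 1 mol CaCO3 / 1 mol CO2
Moles of CaCO3 = 1.99 × (1/1) = 1.99 mol
Mass of CaCO3 = 1.99 mol × 100.09 g/mol = 199.2 g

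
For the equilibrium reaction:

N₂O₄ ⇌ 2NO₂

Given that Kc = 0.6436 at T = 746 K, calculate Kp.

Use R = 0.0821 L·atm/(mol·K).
K_p = 39.4183

Δn = (moles gaseous products) − (moles gaseous reactants) = 1
T = 746 K; RT = 0.0821 × 746 = 61.2466
Kp = Kc·(RT)^Δn = 0.6436 × (61.2466)^1 = 0.6436 × 61.2466 = 39.4183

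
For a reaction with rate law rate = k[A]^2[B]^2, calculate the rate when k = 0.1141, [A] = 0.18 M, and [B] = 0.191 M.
0.0001349 M/s

rate = k·[A]^2·[B]^2 = 0.1141·(0.18)^2·(0.191)^2 = 0.1141·0.0324·0.036481 = 0.0001349 M/s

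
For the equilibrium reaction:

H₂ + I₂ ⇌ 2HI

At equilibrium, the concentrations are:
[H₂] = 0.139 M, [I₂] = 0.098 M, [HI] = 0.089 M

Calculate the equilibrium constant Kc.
K_c = 0.5815

Kc = ([HI]^2) / ([H₂] × [I₂])
   = ((0.089)^2) / ((0.139)·(0.098))
   = 0.007921 / 0.013622 = 0.5815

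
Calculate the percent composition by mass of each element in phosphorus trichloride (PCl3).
P: 22.55%, Cl: 77.45%

Molar mass of PCl3 = 137.32 g/mol
% P = (1 × 30.97) / 137.32 × 100% = 30.97 / 137.32 × 100% = 22.55%
% Cl = (3 × 35.45) / 137.32 × 100% = 106.35 / 137.32 × 100% = 77.45%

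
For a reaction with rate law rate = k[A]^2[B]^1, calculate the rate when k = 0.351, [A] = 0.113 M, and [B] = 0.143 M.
0.0006409 M/s

rate = k·[A]^2·[B]^1 = 0.351·(0.113)^2·(0.143)^1 = 0.351·0.012769·0.143 = 0.0006409 M/s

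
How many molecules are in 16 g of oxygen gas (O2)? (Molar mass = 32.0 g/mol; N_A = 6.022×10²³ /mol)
Moles = 16 g ÷ 32.0 g/mol = 0.5 mol
Molecules = 0.5 mol × 6.022×10²³ /mol = 3.011e+23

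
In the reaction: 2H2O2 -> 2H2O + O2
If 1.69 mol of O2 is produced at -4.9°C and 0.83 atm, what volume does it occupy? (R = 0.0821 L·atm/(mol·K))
T = -4.9°C + 273.15 = 268.25 K
V = nRT/P = (1.69 × 0.0821 × 268.25) / 0.83
V = 44.84 L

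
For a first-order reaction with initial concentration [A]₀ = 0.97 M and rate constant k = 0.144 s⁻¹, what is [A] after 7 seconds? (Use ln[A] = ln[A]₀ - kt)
0.3540 M

ln[A] = ln[A]₀ - k·t = ln(0.97) - (0.144)·(7) = -0.0305 - 1.0080 = -1.0385
[A] = e^(-1.0385) = 0.3540 M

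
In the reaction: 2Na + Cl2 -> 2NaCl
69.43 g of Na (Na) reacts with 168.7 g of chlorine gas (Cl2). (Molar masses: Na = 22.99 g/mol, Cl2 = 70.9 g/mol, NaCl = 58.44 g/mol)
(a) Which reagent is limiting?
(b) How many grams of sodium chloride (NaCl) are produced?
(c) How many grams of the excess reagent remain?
(a) Na, (b) 176.5 g, (c) 61.64 g

Moles of Na = 69.43 g ÷ 22.99 g/mol = 3.02001 mol
Moles of Cl2 = 168.7 g ÷ 70.9 g/mol = 2.37941 mol
Moles ÷ coefficient: Na: 3.02001/2 = 1.51, Cl2: 2.37941/1 = 2.379
(a) Na has the smaller value, so Na is the limiting reagent.
(b) Moles of NaCl = 3.02001 mol Na × (2/2) = 3.02001 mol; mass = 3.02001 mol × 58.44 g/mol = 176.5 g
(c) Cl2 consumed = 3.02001 × (1/2) = 1.51 mol; remaining = 2.37941 − 1.51 = 0.869403 mol; mass = 0.869403 mol × 70.9 g/mol = 61.64 g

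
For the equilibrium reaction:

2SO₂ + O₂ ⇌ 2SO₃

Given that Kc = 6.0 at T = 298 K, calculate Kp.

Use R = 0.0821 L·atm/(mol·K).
K_p = 0.2452

Δn = (moles gaseous products) − (moles gaseous reactants) = -1
T = 298 K; RT = 0.0821 × 298 = 24.4658
Kp = Kc·(RT)^Δn = 6.0 × (24.4658)^-1 = 6.0 × 0.0408734 = 0.2452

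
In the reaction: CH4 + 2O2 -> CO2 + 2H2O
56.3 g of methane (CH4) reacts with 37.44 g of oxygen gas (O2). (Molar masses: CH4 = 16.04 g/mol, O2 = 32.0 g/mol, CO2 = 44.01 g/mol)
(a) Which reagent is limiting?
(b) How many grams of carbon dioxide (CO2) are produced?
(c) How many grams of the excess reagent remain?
(a) O2, (b) 25.75 g, (c) 46.92 g

Moles of CH4 = 56.3 g ÷ 16.04 g/mol = 3.50998 mol
Moles of O2 = 37.44 g ÷ 32.0 g/mol = 1.17 mol
Moles ÷ coefficient: CH4: 3.50998/1 = 3.51, O2: 1.17/2 = 0.585
(a) O2 has the smaller value, so O2 is the limiting reagent.
(b) Moles of CO2 = 1.17 mol O2 × (1/2) = 0.585 mol; mass = 0.585 mol × 44.01 g/mol = 25.75 g
(c) CH4 consumed = 1.17 × (1/2) = 0.585 mol; remaining = 3.50998 − 0.585 = 2.92498 mol; mass = 2.92498 mol × 16.04 g/mol = 46.92 g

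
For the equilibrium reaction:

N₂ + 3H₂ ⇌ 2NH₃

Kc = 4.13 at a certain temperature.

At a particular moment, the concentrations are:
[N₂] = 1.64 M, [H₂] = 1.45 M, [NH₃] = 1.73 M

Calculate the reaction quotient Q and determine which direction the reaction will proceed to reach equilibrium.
Q = 0.599, Q < K, reaction proceeds forward (toward products)

Q = ([NH₃]^2) / ([N₂] × [H₂]^3)
  = ((1.73)^2) / ((1.64)·(1.45)^3) = 2.9929/4.9997 = 0.5986
Since Q = 0.5986 < Kc = 4.13, the reaction proceeds forward (toward products) to reach equilibrium.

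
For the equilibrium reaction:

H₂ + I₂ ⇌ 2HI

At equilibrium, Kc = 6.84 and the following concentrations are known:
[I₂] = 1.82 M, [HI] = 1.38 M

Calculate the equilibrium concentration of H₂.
[H₂] = 0.1530 M

Kc = ([HI]^2) / ([H₂] × [I₂]) = 6.84
[H₂]^1 = (product terms)/(Kc · other reactant terms) = 1.9044 / (6.84 · 1.82) = 0.15298
[H₂] = 0.1530 M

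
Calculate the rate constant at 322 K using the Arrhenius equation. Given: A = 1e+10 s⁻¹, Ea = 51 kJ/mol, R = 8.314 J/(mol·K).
5.33e+01 s⁻¹

k = A·exp(-Ea/(R·T)) = 1e+10·exp(-51000/(8.314·322)) = 1e+10·exp(-19.0504) = 1e+10·5.3274e-09 = 5.33e+01 s⁻¹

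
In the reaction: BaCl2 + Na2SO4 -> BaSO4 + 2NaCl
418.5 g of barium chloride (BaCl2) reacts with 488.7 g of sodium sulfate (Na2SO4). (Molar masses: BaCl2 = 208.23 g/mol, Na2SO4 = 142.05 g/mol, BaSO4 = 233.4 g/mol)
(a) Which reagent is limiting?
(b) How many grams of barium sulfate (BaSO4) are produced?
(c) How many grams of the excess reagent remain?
(a) BaCl2, (b) 469.1 g, (c) 203.2 g

Moles of BaCl2 = 418.5 g ÷ 208.23 g/mol = 2.0098 mol
Moles of Na2SO4 = 488.7 g ÷ 142.05 g/mol = 3.44034 mol
Moles ÷ coefficient: BaCl2: 2.0098/1 = 2.01, Na2SO4: 3.44034/1 = 3.44
(a) BaCl2 has the smaller value, so BaCl2 is the limiting reagent.
(b) Moles of BaSO4 = 2.0098 mol BaCl2 × (1/1) = 2.0098 mol; mass = 2.0098 mol × 233.4 g/mol = 469.1 g
(c) Na2SO4 consumed = 2.0098 × (1/1) = 2.0098 mol; remaining = 3.44034 − 2.0098 = 1.43054 mol; mass = 1.43054 mol × 142.05 g/mol = 203.2 g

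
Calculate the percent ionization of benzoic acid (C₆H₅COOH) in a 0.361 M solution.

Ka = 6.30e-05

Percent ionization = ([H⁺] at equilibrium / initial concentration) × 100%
Percent ionization = 1.31%

Let x = [H⁺]. Ka = x²/(C - x) ⇒ x² + (6.30e-05)x - (6.30e-05)(0.361) = 0. x = 4.7376e-03. Percent = (4.7376e-03/0.361) × 100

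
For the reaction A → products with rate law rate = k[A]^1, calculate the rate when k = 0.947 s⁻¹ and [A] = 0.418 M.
0.3958 M/s

rate = k·[A]^1 = 0.947·(0.418)^1 = 0.947·0.418 = 0.3958 M/s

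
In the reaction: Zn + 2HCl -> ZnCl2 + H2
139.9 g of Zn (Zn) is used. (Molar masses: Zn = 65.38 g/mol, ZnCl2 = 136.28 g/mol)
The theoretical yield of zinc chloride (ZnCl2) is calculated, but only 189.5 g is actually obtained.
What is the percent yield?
Moles of Zn = 139.9 g ÷ 65.38 g/mol = 2.1398 mol
Mole ratio: 1 mol ZnCl2 / 1 mol Zn
Moles of ZnCl2 = 2.1398 × (1/1) = 2.1398 mol
Theoretical yield = 2.1398 mol × 136.28 g/mol = 291.61 g
Actual yield = 189.5 g
Percent yield = (189.5 / 291.61) × 100% = 65.0%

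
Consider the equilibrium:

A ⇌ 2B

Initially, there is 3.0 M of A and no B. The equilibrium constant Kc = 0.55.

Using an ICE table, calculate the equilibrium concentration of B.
[B] = 1.154 M

ICE: [A] = 3.0 − x, [B] = 2x.
Kc = (2x)²/(3.0 − x) = 0.55 ⇒ 4x² + 0.55x − 1.65 = 0.
x = (−0.55 + √(0.55² + 4·4·1.65))/(2·4) = (−0.55 + √26.703)/8 = 0.57718.
[B] = 2x = 1.154 M.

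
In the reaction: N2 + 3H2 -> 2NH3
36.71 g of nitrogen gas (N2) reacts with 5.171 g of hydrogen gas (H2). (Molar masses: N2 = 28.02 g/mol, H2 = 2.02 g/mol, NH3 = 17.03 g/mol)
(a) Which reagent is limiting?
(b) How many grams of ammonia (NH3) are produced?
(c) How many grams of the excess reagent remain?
(a) H2, (b) 29.06 g, (c) 12.8 g

Moles of N2 = 36.71 g ÷ 28.02 g/mol = 1.31014 mol
Moles of H2 = 5.171 g ÷ 2.02 g/mol = 2.5599 mol
Moles ÷ coefficient: N2: 1.31014/1 = 1.31, H2: 2.5599/3 = 0.8533
(a) H2 has the smaller value, so H2 is the limiting reagent.
(b) Moles of NH3 = 2.5599 mol H2 × (2/3) = 1.7066 mol; mass = 1.7066 mol × 17.03 g/mol = 29.06 g
(c) N2 consumed = 2.5599 × (1/3) = 0.8533 mol; remaining = 1.31014 − 0.8533 = 0.456835 mol; mass = 0.456835 mol × 28.02 g/mol = 12.8 g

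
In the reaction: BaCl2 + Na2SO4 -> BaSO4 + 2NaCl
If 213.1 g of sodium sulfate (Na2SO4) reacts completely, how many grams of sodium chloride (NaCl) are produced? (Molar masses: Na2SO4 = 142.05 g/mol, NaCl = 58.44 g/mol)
Moles of Na2SO4 = 213.1 g ÷ 142.05 g/mol = 1.50018 mol
Mole ratio: 2 mol NaCl / 1 mol Na2SO4
Moles of NaCl = 1.50018 × (2/1) = 3.00035 mol
Mass of NaCl = 3.00035 mol × 58.44 g/mol = 175.3 g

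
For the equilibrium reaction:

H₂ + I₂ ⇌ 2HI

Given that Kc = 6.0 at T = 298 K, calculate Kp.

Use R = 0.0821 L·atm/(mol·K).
K_p = 6.0000

Δn = (moles gaseous products) − (moles gaseous reactants) = 0
T = 298 K; RT = 0.0821 × 298 = 24.4658
Kp = Kc·(RT)^Δn = 6.0 × (24.4658)^0 = 6.0 × 1 = 6.0000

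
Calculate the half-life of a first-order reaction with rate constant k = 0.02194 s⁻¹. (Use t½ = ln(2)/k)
31.59 s

t½ = ln(2)/k = 0.6931/0.02194 = 31.59 s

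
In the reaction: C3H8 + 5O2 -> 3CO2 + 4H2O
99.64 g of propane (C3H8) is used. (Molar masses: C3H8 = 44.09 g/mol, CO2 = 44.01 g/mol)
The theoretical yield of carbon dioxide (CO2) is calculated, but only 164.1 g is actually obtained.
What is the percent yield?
Moles of C3H8 = 99.64 g ÷ 44.09 g/mol = 2.25992 mol
Mole ratio: 3 mol CO2 / 1 mol C3H8
Moles of CO2 = 2.25992 × (3/1) = 6.77977 mol
Theoretical yield = 6.77977 mol × 44.01 g/mol = 298.38 g
Actual yield = 164.1 g
Percent yield = (164.1 / 298.38) × 100% = 55.0%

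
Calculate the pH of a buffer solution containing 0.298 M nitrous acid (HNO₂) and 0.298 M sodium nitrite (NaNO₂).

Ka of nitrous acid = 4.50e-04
pH = 3.35

pKa = -log(4.50e-04) = 3.35. pH = pKa + log([A⁻]/[HA]) = 3.35 + log(0.298/0.298)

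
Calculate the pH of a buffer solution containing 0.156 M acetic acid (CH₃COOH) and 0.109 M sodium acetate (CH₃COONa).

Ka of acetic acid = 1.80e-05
pH = 4.59

pKa = -log(1.80e-05) = 4.74. pH = pKa + log([A⁻]/[HA]) = 4.74 + log(0.109/0.156)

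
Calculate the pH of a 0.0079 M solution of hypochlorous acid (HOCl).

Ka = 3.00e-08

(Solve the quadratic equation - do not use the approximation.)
pH = 4.81

x² + Ka×x - Ka×C = 0. Using quadratic formula: [H⁺] = 1.5380e-05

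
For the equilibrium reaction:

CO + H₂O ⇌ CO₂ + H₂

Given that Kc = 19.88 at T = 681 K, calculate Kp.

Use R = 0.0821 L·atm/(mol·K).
K_p = 19.8800

Δn = (moles gaseous products) − (moles gaseous reactants) = 0
T = 681 K; RT = 0.0821 × 681 = 55.9101
Kp = Kc·(RT)^Δn = 19.88 × (55.9101)^0 = 19.88 × 1 = 19.8800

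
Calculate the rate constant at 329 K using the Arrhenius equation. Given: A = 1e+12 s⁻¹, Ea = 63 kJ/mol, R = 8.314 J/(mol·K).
9.94e+01 s⁻¹

k = A·exp(-Ea/(R·T)) = 1e+12·exp(-63000/(8.314·329)) = 1e+12·exp(-23.0322) = 1e+12·9.9371e-11 = 9.94e+01 s⁻¹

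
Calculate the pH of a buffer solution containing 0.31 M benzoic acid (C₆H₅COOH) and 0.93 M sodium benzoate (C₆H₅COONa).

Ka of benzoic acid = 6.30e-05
pH = 4.68

pKa = -log(6.30e-05) = 4.20. pH = pKa + log([A⁻]/[HA]) = 4.20 + log(0.93/0.31)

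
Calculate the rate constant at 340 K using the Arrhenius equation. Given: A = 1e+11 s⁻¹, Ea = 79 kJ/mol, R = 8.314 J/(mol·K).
7.29e-02 s⁻¹

k = A·exp(-Ea/(R·T)) = 1e+11·exp(-79000/(8.314·340)) = 1e+11·exp(-27.9472) = 1e+11·7.2894e-13 = 7.29e-02 s⁻¹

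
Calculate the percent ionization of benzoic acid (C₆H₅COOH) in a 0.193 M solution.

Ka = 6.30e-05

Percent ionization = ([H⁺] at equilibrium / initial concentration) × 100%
Percent ionization = 1.79%

Let x = [H⁺]. Ka = x²/(C - x) ⇒ x² + (6.30e-05)x - (6.30e-05)(0.193) = 0. x = 3.4556e-03. Percent = (3.4556e-03/0.193) × 100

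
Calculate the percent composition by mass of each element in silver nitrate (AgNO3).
Ag: 63.50%, N: 8.25%, O: 28.26%

Molar mass of AgNO3 = 169.88 g/mol
% Ag = (1 × 107.87) / 169.88 × 100% = 107.87 / 169.88 × 100% = 63.50%
% N = (1 × 14.01) / 169.88 × 100% = 14.01 / 169.88 × 100% = 8.25%
% O = (3 × 16.0) / 169.88 × 100% = 48 / 169.88 × 100% = 28.26%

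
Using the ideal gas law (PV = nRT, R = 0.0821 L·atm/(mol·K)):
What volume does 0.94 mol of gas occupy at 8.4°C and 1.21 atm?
T = 8.4°C + 273.15 = 281.55 K
V = nRT/P = (0.94 × 0.0821 × 281.55) / 1.21
V = 17.96 L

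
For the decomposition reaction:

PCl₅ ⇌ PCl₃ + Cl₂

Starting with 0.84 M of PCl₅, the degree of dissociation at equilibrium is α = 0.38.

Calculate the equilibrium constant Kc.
K_c = 0.1956

x = α·[A]₀ = 0.38 × 0.84 = 0.3192 M dissociated.
At eq: [PCl₅] = 0.84 − 0.3192 = 0.5208 M; [PCl₃] = [Cl₂] = x = 0.3192 M.
Kc = [PCl₃][Cl₂]/[PCl₅] = (0.3192)²/0.5208 = 0.1956.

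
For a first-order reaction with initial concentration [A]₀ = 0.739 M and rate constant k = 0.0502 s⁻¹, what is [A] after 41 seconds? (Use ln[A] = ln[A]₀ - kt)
0.0944 M

ln[A] = ln[A]₀ - k·t = ln(0.739) - (0.0502)·(41) = -0.3025 - 2.0582 = -2.3607
[A] = e^(-2.3607) = 0.0944 M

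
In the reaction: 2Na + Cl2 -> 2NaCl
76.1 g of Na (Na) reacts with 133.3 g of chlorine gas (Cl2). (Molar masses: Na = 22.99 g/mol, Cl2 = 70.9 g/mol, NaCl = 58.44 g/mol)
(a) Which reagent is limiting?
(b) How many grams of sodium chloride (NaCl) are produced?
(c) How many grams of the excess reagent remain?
(a) Na, (b) 193.4 g, (c) 15.96 g

Moles of Na = 76.1 g ÷ 22.99 g/mol = 3.31013 mol
Moles of Cl2 = 133.3 g ÷ 70.9 g/mol = 1.88011 mol
Moles ÷ coefficient: Na: 3.31013/2 = 1.655, Cl2: 1.88011/1 = 1.88
(a) Na has the smaller value, so Na is the limiting reagent.
(b) Moles of NaCl = 3.31013 mol Na × (2/2) = 3.31013 mol; mass = 3.31013 mol × 58.44 g/mol = 193.4 g
(c) Cl2 consumed = 3.31013 × (1/2) = 1.65507 mol; remaining = 1.88011 − 1.65507 = 0.225045 mol; mass = 0.225045 mol × 70.9 g/mol = 15.96 g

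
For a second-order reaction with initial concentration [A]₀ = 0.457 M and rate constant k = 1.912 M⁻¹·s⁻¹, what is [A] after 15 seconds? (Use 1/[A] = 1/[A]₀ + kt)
0.0324 M

1/[A] = 1/[A]₀ + k·t = 1/0.457 + (1.912)·(15) = 2.1882 + 28.6800 = 30.8682
[A] = 1/30.8682 = 0.0324 M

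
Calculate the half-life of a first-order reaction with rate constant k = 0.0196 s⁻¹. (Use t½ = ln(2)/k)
35.36 s

t½ = ln(2)/k = 0.6931/0.0196 = 35.36 s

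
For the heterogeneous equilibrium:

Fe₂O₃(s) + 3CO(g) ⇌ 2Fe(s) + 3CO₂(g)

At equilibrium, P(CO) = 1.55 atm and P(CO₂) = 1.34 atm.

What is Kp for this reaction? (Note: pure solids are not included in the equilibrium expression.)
K_p = 0.646

Solids (Fe₂O₃, Fe) are excluded.
Kp = P(CO₂)³/P(CO)³ = (1.34)³/(1.55)³ = 2.406/3.724 = 0.646.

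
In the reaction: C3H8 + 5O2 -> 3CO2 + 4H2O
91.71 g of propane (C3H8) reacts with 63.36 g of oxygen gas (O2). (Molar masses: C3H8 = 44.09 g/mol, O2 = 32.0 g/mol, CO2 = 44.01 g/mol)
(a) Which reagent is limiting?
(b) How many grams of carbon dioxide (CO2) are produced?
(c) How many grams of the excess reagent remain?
(a) O2, (b) 52.28 g, (c) 74.25 g

Moles of C3H8 = 91.71 g ÷ 44.09 g/mol = 2.08006 mol
Moles of O2 = 63.36 g ÷ 32.0 g/mol = 1.98 mol
Moles ÷ coefficient: C3H8: 2.08006/1 = 2.08, O2: 1.98/5 = 0.396
(a) O2 has the smaller value, so O2 is the limiting reagent.
(b) Moles of CO2 = 1.98 mol O2 × (3/5) = 1.188 mol; mass = 1.188 mol × 44.01 g/mol = 52.28 g
(c) C3H8 consumed = 1.98 × (1/5) = 0.396 mol; remaining = 2.08006 − 0.396 = 1.68406 mol; mass = 1.68406 mol × 44.09 g/mol = 74.25 g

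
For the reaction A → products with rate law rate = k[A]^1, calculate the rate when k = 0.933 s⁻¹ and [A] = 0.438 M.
0.4087 M/s

rate = k·[A]^1 = 0.933·(0.438)^1 = 0.933·0.438 = 0.4087 M/s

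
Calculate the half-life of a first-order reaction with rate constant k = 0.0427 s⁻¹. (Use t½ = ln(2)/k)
16.23 s

t½ = ln(2)/k = 0.6931/0.0427 = 16.23 s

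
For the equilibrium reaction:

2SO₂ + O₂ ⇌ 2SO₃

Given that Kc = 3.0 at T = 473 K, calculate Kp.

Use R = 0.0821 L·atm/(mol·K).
K_p = 0.0773

Δn = (moles gaseous products) − (moles gaseous reactants) = -1
T = 473 K; RT = 0.0821 × 473 = 38.8333
Kp = Kc·(RT)^Δn = 3.0 × (38.8333)^-1 = 3.0 × 0.0257511 = 0.0773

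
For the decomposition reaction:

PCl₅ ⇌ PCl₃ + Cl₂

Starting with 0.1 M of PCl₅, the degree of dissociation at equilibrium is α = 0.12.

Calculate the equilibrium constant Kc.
K_c = 0.0016

x = α·[A]₀ = 0.12 × 0.1 = 0.012 M dissociated.
At eq: [PCl₅] = 0.1 − 0.012 = 0.088 M; [PCl₃] = [Cl₂] = x = 0.012 M.
Kc = [PCl₃][Cl₂]/[PCl₅] = (0.012)²/0.088 = 0.001636.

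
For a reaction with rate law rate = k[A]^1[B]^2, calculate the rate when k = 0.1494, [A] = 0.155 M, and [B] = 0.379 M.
0.003326 M/s

rate = k·[A]^1·[B]^2 = 0.1494·(0.155)^1·(0.379)^2 = 0.1494·0.155·0.143641 = 0.003326 M/s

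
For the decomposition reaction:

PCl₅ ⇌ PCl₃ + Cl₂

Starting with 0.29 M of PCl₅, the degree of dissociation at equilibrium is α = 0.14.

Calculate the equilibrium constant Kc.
K_c = 0.0066

x = α·[A]₀ = 0.14 × 0.29 = 0.0406 M dissociated.
At eq: [PCl₅] = 0.29 − 0.0406 = 0.2494 M; [PCl₃] = [Cl₂] = x = 0.0406 M.
Kc = [PCl₃][Cl₂]/[PCl₅] = (0.0406)²/0.2494 = 0.006609.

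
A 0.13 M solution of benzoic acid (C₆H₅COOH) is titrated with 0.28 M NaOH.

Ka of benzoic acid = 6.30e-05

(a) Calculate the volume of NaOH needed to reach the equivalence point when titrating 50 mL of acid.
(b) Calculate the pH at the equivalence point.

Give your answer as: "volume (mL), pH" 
V = 23.2 mL, pH = 8.57

(a) At equivalence: moles acid = moles base.
moles acid = 0.13 × 0.05 = 0.0065 mol; V_NaOH = 0.0065/0.28 = 0.02321 L = 23.2 mL.
(b) At equivalence, all acid → conjugate base A⁻ at [A⁻] = 0.0065/0.07321 = 0.08878 M.
Kb = Kw/Ka = 1.0e-14/6.30e-05 = 1.587e-10; [OH⁻] = √(Kb·[A⁻]) = 3.754e-06; pOH = 5.43; pH = 14 − pOH = 8.57.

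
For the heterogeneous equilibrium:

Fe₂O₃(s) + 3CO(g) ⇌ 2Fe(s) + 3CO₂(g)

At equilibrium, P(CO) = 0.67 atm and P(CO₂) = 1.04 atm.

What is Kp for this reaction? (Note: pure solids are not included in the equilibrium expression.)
K_p = 3.740

Solids (Fe₂O₃, Fe) are excluded.
Kp = P(CO₂)³/P(CO)³ = (1.04)³/(0.67)³ = 1.125/0.3008 = 3.740.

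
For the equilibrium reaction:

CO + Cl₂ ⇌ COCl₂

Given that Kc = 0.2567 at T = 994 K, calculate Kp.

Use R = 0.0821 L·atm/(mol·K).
K_p = 0.0031

Δn = (moles gaseous products) − (moles gaseous reactants) = -1
T = 994 K; RT = 0.0821 × 994 = 81.6074
Kp = Kc·(RT)^Δn = 0.2567 × (81.6074)^-1 = 0.2567 × 0.0122538 = 0.0031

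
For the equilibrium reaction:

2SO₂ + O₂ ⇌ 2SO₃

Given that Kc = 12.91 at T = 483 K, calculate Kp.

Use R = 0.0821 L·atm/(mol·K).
K_p = 0.3256

Δn = (moles gaseous products) − (moles gaseous reactants) = -1
T = 483 K; RT = 0.0821 × 483 = 39.6543
Kp = Kc·(RT)^Δn = 12.91 × (39.6543)^-1 = 12.91 × 0.0252179 = 0.3256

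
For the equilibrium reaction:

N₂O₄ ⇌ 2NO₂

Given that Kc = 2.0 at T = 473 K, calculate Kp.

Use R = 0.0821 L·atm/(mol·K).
K_p = 77.6666

Δn = (moles gaseous products) − (moles gaseous reactants) = 1
T = 473 K; RT = 0.0821 × 473 = 38.8333
Kp = Kc·(RT)^Δn = 2.0 × (38.8333)^1 = 2.0 × 38.8333 = 77.6666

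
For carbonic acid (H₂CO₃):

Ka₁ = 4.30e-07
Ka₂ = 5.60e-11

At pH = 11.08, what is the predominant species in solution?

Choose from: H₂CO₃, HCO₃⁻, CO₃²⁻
CO₃²⁻

pKa1 = 6.37, pKa2 = 10.25. Each pKa is the crossover between adjacent species; pH = 11.08 lies in the region where CO₃²⁻ predominates.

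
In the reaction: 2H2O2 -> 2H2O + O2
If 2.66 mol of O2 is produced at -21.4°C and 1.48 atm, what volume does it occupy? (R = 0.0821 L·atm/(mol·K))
T = -21.4°C + 273.15 = 251.75 K
V = nRT/P = (2.66 × 0.0821 × 251.75) / 1.48
V = 37.15 L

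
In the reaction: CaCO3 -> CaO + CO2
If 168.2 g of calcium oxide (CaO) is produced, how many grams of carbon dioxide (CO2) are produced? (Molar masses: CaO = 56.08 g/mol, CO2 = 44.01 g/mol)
Moles of CaO = 168.2 g ÷ 56.08 g/mol = 2.99929 mol
Mole ratio: 1 mol CO2 / 1 mol CaO
Moles of CO2 = 2.99929 × (1/1) = 2.99929 mol
Mass of CO2 = 2.99929 mol × 44.01 g/mol = 132 g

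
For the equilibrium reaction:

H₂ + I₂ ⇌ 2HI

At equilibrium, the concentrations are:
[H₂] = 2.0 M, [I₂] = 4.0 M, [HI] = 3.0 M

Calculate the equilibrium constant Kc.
K_c = 1.1250

Kc = ([HI]^2) / ([H₂] × [I₂])
   = ((3.0)^2) / ((2.0)·(4.0))
   = 9 / 8 = 1.1250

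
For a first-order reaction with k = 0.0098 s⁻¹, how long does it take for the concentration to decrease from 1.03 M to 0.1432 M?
201.33 s

From ln[A] = ln[A]₀ - k·t: t = ln([A]₀/[A])/k = ln(1.03/0.1432)/0.0098 = ln(7.1927)/0.0098 = 1.9731/0.0098 = 201.33 s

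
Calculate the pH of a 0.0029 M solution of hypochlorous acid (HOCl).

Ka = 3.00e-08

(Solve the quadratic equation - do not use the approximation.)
pH = 5.03

x² + Ka×x - Ka×C = 0. Using quadratic formula: [H⁺] = 9.3124e-06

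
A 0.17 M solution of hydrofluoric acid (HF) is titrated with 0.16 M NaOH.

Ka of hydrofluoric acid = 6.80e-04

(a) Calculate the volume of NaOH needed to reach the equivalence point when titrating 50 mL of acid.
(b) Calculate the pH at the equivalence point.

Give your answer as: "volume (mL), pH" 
V = 53.1 mL, pH = 8.04

(a) At equivalence: moles acid = moles base.
moles acid = 0.17 × 0.05 = 0.0085 mol; V_NaOH = 0.0085/0.16 = 0.05313 L = 53.1 mL.
(b) At equivalence, all acid → conjugate base A⁻ at [A⁻] = 0.0085/0.1031 = 0.08242 M.
Kb = Kw/Ka = 1.0e-14/6.80e-04 = 1.471e-11; [OH⁻] = √(Kb·[A⁻]) = 1.101e-06; pOH = 5.96; pH = 14 − pOH = 8.04.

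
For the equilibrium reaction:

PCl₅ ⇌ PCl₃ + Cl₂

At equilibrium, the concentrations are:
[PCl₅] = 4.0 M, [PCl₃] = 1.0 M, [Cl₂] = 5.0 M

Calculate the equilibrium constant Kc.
K_c = 1.2500

Kc = ([PCl₃] × [Cl₂]) / ([PCl₅])
   = ((1.0)·(5.0)) / ((4.0))
   = 5 / 4 = 1.2500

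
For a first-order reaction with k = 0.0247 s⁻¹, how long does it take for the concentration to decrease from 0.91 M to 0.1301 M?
78.75 s

From ln[A] = ln[A]₀ - k·t: t = ln([A]₀/[A])/k = ln(0.91/0.1301)/0.0247 = ln(6.9946)/0.0247 = 1.9451/0.0247 = 78.75 s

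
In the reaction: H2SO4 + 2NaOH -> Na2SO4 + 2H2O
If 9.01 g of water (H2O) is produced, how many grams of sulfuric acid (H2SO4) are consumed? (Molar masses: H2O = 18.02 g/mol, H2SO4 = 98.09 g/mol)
Moles of H2O = 9.01 g ÷ 18.02 g/mol = 0.5 mol
Mole ratio: 1 mol H2SO4 / 2 mol H2O
Moles of H2SO4 = 0.5 × (1/2) = 0.25 mol
Mass of H2SO4 = 0.25 mol × 98.09 g/mol = 24.52 g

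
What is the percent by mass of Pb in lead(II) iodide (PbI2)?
Mass of Pb in formula = 207.2 × 1 = 207.2 g/mol
Molar mass = 461.0 g/mol
% Pb = (207.2/461.0) × 100% = 44.95%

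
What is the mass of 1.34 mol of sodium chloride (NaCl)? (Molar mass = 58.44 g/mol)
Mass = 1.34 mol × 58.44 g/mol = 78.31 g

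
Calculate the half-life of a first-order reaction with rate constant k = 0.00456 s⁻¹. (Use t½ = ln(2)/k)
152.01 s

t½ = ln(2)/k = 0.6931/0.00456 = 152.01 s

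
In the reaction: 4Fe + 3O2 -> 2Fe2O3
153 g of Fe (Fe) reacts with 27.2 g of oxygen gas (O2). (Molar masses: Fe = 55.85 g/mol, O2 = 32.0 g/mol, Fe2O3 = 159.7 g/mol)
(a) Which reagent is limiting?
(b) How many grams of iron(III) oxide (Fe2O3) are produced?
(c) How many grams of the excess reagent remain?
(a) O2, (b) 90.5 g, (c) 89.7 g

Moles of Fe = 153 g ÷ 55.85 g/mol = 2.73948 mol
Moles of O2 = 27.2 g ÷ 32.0 g/mol = 0.85 mol
Moles ÷ coefficient: Fe: 2.73948/4 = 0.6849, O2: 0.85/3 = 0.2833
(a) O2 has the smaller value, so O2 is the limiting reagent.
(b) Moles of Fe2O3 = 0.85 mol O2 × (2/3) = 0.566667 mol; mass = 0.566667 mol × 159.7 g/mol = 90.5 g
(c) Fe consumed = 0.85 × (4/3) = 1.13333 mol; remaining = 2.73948 − 1.13333 = 1.60615 mol; mass = 1.60615 mol × 55.85 g/mol = 89.7 g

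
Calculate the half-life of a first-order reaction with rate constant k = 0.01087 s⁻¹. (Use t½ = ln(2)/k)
63.77 s

t½ = ln(2)/k = 0.6931/0.01087 = 63.77 s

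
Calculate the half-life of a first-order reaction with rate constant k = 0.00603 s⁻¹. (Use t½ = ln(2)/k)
114.95 s

t½ = ln(2)/k = 0.6931/0.00603 = 114.95 s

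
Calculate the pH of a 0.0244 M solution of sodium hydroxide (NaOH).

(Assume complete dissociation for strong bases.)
pH = 12.39

[OH⁻] = 0.0244 M for strong base. pOH = -log[OH⁻] = 1.61, pH = 14 - pOH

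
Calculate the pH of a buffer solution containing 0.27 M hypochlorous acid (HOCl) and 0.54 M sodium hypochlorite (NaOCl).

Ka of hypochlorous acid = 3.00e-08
pH = 7.82

pKa = -log(3.00e-08) = 7.52. pH = pKa + log([A⁻]/[HA]) = 7.52 + log(0.54/0.27)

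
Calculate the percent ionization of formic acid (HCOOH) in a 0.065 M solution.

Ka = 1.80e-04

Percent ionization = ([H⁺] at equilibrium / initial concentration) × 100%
Percent ionization = 5.13%

Let x = [H⁺]. Ka = x²/(C - x) ⇒ x² + (1.80e-04)x - (1.80e-04)(0.065) = 0. x = 3.3317e-03. Percent = (3.3317e-03/0.065) × 100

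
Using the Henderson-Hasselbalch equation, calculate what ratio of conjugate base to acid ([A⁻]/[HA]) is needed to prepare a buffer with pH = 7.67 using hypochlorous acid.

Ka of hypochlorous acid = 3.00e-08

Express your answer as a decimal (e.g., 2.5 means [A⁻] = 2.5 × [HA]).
[A⁻]/[HA] = 1.403

pKa = −log(3.00e-08) = 7.5229. pH = pKa + log([A⁻]/[HA]). 7.67 = 7.5229 + log(ratio). log(ratio) = 7.67 − 7.5229 = 0.1471. ratio = 10^(0.1471) = 1.403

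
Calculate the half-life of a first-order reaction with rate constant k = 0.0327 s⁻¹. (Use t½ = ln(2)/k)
21.20 s

t½ = ln(2)/k = 0.6931/0.0327 = 21.20 s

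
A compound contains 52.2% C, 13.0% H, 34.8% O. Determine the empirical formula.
Moles of C = 52.2 g / 12.01 g/mol = 4.346 mol
Moles of H = 13.0 g / 1.008 g/mol = 12.897 mol
Moles of O = 34.8 g / 16.0 g/mol = 2.175 mol

Smallest moles = 2.175
Divide all by smallest:
C: 4.346 / 2.175 = 2.00
H: 12.897 / 2.175 = 5.93
O: 2.175 / 2.175 = 1.00

Empirical formula: C2H6O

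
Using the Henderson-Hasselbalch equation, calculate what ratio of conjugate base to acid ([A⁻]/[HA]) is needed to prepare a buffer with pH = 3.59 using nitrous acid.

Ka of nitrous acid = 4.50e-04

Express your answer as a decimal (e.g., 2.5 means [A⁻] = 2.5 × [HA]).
[A⁻]/[HA] = 1.751

pKa = −log(4.50e-04) = 3.3468. pH = pKa + log([A⁻]/[HA]). 3.59 = 3.3468 + log(ratio). log(ratio) = 3.59 − 3.3468 = 0.2432. ratio = 10^(0.2432) = 1.751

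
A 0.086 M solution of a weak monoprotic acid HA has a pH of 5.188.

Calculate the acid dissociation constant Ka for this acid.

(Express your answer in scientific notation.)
K_a = 4.89e-10

[H⁺] = 10^(−pH) = 10^(−5.188) = 6.486e-06 M. For HA ⇌ H⁺ + A⁻, Ka = x²/(C − x) = (6.486e-06)²/(0.086 − 6.486e-06) = 4.89e-10.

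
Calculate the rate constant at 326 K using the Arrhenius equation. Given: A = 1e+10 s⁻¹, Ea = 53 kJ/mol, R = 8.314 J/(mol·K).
3.22e+01 s⁻¹

k = A·exp(-Ea/(R·T)) = 1e+10·exp(-53000/(8.314·326)) = 1e+10·exp(-19.5546) = 1e+10·3.2178e-09 = 3.22e+01 s⁻¹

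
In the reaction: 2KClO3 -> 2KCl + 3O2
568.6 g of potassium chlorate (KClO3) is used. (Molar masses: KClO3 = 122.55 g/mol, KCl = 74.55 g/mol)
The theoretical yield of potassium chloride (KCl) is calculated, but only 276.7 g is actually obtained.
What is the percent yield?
Moles of KClO3 = 568.6 g ÷ 122.55 g/mol = 4.63974 mol
Mole ratio: 2 mol KCl / 2 mol KClO3
Moles of KCl = 4.63974 × (2/2) = 4.63974 mol
Theoretical yield = 4.63974 mol × 74.55 g/mol = 345.89 g
Actual yield = 276.7 g
Percent yield = (276.7 / 345.89) × 100% = 80.0%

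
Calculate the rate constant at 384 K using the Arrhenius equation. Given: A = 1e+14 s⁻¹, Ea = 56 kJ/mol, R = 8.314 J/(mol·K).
2.41e+06 s⁻¹

k = A·exp(-Ea/(R·T)) = 1e+14·exp(-56000/(8.314·384)) = 1e+14·exp(-17.5407) = 1e+14·2.4109e-08 = 2.41e+06 s⁻¹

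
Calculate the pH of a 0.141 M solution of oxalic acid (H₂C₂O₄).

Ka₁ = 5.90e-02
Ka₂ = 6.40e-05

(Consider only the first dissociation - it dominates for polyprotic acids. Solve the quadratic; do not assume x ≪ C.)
pH = 1.18

x² + Ka₁·x − Ka₁·C = 0 with Ka₁ = 5.90e-02, C = 0.141.
x = (−Ka₁ + √(Ka₁² + 4·Ka₁·C))/2 = 6.6361e-02 M, so pH = 1.18.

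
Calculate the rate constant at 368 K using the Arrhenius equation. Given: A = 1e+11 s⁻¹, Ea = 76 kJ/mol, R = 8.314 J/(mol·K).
1.63e+00 s⁻¹

k = A·exp(-Ea/(R·T)) = 1e+11·exp(-76000/(8.314·368)) = 1e+11·exp(-24.8402) = 1e+11·1.6294e-11 = 1.63e+00 s⁻¹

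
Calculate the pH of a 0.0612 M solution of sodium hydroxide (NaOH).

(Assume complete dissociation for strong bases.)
pH = 12.79

[OH⁻] = 0.0612 M for strong base. pOH = -log[OH⁻] = 1.21, pH = 14 - pOH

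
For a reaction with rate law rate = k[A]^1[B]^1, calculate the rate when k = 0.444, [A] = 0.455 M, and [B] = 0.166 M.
0.03354 M/s

rate = k·[A]^1·[B]^1 = 0.444·(0.455)^1·(0.166)^1 = 0.444·0.455·0.166 = 0.03354 M/s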